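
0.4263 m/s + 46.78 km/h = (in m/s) 13.42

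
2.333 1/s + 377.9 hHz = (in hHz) 377.9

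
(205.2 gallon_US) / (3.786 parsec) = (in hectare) 6.649e-22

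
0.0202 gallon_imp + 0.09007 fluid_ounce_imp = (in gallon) 0.02494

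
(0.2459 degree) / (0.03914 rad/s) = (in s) 0.1097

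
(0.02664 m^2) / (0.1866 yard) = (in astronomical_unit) 1.044e-12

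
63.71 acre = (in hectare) 25.78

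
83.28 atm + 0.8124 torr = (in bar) 84.38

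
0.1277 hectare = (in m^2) 1277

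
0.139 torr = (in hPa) 0.1853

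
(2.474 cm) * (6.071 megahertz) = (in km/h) 5.407e+05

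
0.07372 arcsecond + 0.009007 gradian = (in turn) 2.257e-05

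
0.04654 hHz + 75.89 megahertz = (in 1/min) 4.553e+09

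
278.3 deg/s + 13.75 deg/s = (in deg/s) 292.1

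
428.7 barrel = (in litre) 6.816e+04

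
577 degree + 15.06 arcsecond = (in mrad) 1.007e+04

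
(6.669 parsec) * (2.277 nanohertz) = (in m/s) 4.686e+08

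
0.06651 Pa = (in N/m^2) 0.06651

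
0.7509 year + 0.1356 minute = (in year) 0.7509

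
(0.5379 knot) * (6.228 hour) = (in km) 6.204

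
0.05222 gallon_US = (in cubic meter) 0.0001977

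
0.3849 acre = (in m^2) 1558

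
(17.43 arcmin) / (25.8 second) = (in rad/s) 0.0001965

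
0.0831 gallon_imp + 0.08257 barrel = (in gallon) 3.568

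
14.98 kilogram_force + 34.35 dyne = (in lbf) 33.03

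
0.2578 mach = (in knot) 170.6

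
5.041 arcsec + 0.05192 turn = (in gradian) 20.77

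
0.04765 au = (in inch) 2.806e+11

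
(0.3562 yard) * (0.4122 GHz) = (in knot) 2.61e+08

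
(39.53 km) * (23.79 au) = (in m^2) 1.407e+17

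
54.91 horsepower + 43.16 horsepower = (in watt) 7.313e+04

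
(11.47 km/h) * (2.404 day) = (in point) 1.876e+09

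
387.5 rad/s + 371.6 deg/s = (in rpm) 3762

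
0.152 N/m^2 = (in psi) 2.205e-05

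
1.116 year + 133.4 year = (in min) 7.07e+07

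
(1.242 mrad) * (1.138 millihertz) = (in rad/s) 1.413e-06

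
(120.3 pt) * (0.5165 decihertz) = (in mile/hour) 0.004903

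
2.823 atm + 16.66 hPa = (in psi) 41.73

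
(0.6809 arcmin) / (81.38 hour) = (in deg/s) 3.874e-08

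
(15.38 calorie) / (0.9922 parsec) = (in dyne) 2.102e-10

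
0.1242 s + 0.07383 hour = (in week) 0.0004397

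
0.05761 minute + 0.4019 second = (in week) 6.38e-06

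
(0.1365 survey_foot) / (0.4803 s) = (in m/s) 0.08662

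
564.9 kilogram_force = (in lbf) 1245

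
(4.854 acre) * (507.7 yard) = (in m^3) 9.119e+06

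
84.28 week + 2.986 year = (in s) 1.451e+08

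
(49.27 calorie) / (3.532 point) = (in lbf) 3.719e+04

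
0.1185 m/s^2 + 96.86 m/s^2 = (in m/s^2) 96.98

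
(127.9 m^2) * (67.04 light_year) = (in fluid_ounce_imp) 2.855e+24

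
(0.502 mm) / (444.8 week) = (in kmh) 6.718e-12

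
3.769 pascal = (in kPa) 0.003769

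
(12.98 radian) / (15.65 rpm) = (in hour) 0.0022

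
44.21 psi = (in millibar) 3048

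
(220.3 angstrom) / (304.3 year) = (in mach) 6.742e-21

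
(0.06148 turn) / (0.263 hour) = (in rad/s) 0.000408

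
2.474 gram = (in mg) 2474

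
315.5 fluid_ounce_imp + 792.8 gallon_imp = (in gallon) 954.5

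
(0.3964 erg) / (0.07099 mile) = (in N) 3.47e-10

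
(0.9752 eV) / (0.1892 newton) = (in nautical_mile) 4.459e-22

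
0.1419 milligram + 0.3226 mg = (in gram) 0.0004645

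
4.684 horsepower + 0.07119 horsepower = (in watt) 3546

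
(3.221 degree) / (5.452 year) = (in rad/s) 3.27e-10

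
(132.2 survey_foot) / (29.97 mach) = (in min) 6.581e-05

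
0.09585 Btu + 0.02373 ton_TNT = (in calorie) 2.373e+07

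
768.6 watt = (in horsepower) 1.031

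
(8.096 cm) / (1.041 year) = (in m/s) 2.466e-09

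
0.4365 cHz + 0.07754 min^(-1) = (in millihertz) 5.657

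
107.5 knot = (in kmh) 199.1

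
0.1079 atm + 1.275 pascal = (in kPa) 10.93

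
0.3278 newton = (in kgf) 0.03343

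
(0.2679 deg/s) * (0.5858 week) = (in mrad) 1.657e+06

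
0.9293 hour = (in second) 3345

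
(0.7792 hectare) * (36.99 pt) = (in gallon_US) 2.686e+04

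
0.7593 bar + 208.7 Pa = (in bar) 0.7614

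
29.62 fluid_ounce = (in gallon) 0.2314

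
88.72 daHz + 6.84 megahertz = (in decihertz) 6.841e+07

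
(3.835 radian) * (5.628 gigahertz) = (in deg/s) 1.237e+12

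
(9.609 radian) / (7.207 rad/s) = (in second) 1.333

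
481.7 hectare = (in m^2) 4.817e+06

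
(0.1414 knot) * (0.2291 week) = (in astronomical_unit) 6.738e-08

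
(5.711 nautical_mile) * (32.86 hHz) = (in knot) 6.756e+07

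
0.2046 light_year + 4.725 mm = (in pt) 5.487e+18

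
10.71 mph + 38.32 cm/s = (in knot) 10.05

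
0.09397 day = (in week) 0.01342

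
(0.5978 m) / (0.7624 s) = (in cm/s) 78.41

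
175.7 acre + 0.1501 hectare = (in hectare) 71.25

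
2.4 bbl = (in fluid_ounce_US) 1.29e+04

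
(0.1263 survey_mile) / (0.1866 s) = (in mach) 3.199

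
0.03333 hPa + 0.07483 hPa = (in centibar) 0.01082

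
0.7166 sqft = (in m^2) 0.06657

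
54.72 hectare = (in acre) 135.2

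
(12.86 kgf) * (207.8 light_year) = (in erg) 2.479e+27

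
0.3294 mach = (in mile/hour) 250.9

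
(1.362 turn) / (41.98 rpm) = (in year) 6.173e-08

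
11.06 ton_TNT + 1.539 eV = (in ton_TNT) 11.06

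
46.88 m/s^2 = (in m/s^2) 46.88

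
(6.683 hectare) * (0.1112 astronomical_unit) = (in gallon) 2.937e+17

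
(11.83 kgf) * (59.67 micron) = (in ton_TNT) 1.655e-12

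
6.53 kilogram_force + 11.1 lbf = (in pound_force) 25.5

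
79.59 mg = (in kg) 7.959e-05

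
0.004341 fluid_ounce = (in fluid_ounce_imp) 0.004518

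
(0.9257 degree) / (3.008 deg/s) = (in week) 5.088e-07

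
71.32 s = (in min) 1.189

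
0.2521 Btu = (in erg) 2.66e+09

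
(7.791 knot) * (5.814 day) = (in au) 1.346e-05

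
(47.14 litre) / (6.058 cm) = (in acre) 0.0001923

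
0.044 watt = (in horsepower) 5.9e-05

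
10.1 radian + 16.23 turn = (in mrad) 1.121e+05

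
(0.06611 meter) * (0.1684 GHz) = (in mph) 2.49e+07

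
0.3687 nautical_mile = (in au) 4.564e-09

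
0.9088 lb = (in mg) 4.122e+05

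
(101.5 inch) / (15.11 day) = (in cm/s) 0.0001975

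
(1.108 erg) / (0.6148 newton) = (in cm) 1.802e-05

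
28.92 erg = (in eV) 1.805e+13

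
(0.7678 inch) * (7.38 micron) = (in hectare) 1.439e-11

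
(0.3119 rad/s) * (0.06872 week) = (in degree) 7.427e+05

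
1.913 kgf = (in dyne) 1.876e+06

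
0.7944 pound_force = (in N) 3.534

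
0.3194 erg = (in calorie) 7.634e-09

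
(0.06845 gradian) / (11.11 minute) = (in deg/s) 9.242e-05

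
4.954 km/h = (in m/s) 1.376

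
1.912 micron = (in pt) 0.00542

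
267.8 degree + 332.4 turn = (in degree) 1.199e+05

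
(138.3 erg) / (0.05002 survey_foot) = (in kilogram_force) 9.25e-05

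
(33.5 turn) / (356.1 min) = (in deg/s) 0.5644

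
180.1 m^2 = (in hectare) 0.01801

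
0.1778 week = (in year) 0.00341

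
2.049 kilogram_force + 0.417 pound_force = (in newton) 21.95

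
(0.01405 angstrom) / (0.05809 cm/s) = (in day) 2.799e-14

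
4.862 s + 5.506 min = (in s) 335.2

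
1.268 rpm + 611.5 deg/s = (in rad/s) 10.81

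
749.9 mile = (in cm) 1.207e+08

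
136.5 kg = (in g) 1.365e+05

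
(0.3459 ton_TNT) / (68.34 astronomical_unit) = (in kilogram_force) 1.444e-05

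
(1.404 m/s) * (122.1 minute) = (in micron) 1.029e+10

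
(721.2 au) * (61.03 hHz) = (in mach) 1.934e+15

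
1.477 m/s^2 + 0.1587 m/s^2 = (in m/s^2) 1.636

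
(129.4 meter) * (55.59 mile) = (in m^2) 1.158e+07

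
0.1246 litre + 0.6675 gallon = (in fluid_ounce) 89.65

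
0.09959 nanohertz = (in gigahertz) 9.959e-20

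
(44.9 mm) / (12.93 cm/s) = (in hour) 9.646e-05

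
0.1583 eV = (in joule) 2.536e-20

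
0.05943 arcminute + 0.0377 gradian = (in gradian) 0.0388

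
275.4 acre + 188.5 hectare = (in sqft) 3.229e+07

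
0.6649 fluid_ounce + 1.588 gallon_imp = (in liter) 7.239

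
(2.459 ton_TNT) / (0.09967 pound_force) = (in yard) 2.538e+10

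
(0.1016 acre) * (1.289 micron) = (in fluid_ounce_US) 17.92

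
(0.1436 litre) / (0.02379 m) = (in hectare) 6.036e-07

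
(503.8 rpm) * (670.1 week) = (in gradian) 1.361e+12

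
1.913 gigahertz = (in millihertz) 1.913e+12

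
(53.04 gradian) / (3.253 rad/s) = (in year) 8.121e-09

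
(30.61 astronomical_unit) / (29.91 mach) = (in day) 5204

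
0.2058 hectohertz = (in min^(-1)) 1235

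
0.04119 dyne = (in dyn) 0.04119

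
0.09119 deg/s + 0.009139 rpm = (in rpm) 0.02434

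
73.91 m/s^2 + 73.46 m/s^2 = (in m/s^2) 147.4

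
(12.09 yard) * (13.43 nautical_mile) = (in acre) 67.95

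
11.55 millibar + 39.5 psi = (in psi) 39.67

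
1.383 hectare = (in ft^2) 1.489e+05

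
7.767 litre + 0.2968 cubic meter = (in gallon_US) 80.46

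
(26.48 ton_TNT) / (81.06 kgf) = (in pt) 3.951e+11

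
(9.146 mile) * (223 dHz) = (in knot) 6.38e+05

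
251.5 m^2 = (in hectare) 0.02515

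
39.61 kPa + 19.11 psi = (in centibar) 171.4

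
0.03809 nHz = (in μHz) 3.809e-05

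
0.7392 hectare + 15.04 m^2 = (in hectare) 0.7407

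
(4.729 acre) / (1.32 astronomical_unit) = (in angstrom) 969.1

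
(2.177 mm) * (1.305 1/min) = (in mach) 1.391e-07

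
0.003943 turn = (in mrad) 24.77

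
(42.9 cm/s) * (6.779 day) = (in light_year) 2.656e-11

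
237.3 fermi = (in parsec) 7.69e-30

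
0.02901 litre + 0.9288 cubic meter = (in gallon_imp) 204.3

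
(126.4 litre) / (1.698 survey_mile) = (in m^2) 4.626e-05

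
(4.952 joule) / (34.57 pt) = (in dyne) 4.061e+07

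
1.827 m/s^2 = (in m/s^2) 1.827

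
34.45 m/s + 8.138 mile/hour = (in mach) 0.1119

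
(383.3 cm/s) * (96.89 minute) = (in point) 6.316e+07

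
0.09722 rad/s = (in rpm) 0.9284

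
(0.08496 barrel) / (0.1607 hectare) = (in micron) 8.405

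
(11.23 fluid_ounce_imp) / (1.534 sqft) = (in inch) 0.08815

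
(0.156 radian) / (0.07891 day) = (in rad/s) 2.288e-05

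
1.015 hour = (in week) 0.006042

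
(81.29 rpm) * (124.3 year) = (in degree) 1.912e+12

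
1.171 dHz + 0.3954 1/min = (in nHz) 1.237e+08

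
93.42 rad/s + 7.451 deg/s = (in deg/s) 5360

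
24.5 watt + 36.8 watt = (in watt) 61.3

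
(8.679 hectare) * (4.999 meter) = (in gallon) 1.146e+08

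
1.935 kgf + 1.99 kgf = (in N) 38.49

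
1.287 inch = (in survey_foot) 0.1072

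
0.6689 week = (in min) 6743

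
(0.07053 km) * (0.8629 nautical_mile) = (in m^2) 1.127e+05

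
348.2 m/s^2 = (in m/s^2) 348.2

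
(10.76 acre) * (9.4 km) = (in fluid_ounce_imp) 1.441e+13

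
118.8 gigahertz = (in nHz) 1.188e+20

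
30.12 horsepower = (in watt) 2.246e+04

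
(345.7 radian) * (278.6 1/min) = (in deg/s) 9.197e+04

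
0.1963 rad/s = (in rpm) 1.875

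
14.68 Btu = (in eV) 9.667e+22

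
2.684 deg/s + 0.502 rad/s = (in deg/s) 31.45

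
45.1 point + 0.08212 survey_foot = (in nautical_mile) 2.211e-05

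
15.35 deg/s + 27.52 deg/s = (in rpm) 7.145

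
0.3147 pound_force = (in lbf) 0.3147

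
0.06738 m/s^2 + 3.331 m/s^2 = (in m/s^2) 3.398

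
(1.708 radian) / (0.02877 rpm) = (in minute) 9.449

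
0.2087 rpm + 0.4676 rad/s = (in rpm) 4.674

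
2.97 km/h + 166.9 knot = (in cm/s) 8669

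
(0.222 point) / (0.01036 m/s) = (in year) 2.397e-10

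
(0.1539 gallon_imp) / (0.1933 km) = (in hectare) 3.619e-10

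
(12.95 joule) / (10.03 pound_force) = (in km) 0.0002903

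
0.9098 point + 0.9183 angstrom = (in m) 0.000321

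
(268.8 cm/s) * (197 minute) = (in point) 9.006e+07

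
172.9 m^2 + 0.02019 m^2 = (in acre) 0.04273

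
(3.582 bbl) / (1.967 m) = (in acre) 7.154e-05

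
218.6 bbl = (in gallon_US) 9181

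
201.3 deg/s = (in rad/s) 3.513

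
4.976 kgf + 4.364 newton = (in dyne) 5.316e+06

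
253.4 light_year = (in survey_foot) 7.865e+18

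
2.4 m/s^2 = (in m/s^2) 2.4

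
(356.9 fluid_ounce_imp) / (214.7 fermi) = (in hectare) 4.723e+06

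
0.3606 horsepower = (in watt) 268.9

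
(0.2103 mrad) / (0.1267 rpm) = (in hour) 4.403e-06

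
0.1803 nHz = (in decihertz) 1.803e-09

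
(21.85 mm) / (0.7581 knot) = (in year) 1.777e-09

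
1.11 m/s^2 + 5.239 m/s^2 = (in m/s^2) 6.349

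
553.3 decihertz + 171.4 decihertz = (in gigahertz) 7.247e-08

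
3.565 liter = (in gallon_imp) 0.7842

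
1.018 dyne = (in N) 1.018e-05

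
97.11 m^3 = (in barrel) 610.8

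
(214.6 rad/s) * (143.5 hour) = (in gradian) 7.058e+09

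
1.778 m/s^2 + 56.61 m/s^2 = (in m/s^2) 58.39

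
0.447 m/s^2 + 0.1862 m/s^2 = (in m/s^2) 0.6332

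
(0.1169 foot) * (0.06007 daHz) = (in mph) 0.04788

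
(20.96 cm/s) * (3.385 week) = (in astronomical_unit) 2.868e-06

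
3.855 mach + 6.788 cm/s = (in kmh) 4726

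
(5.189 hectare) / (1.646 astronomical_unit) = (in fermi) 2.107e+08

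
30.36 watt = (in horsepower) 0.04071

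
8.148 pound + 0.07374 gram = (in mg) 3.696e+06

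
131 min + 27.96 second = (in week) 0.01304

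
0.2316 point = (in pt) 0.2316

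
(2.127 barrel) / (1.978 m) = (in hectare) 1.71e-05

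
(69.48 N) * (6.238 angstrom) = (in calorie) 1.036e-08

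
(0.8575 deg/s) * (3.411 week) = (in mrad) 3.087e+07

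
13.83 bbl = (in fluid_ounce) 7.435e+04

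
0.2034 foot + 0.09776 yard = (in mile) 9.407e-05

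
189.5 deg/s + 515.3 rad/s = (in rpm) 4952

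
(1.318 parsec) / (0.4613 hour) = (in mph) 5.478e+13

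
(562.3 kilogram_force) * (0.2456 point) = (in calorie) 0.1142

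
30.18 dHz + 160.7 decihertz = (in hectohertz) 0.1909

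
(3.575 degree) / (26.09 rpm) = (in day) 2.643e-07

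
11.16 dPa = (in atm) 1.101e-05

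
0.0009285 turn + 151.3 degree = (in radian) 2.647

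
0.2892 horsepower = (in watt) 215.7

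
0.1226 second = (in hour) 3.406e-05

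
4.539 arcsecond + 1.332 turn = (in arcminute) 2.877e+04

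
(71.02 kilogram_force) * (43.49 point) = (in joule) 10.69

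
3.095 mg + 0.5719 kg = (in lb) 1.261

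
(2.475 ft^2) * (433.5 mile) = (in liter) 1.604e+08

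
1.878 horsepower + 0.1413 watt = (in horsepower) 1.878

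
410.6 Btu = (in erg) 4.332e+12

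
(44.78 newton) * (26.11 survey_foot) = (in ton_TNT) 8.518e-08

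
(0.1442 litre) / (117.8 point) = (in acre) 8.574e-07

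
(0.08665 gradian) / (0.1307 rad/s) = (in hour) 2.893e-06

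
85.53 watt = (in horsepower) 0.1147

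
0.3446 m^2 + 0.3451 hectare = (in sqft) 3.715e+04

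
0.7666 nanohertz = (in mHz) 7.666e-07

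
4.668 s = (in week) 7.718e-06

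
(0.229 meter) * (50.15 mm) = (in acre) 2.838e-06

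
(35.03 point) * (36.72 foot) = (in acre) 3.418e-05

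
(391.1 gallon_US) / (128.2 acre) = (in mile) 1.773e-09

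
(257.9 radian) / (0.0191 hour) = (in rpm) 35.82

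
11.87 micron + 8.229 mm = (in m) 0.008241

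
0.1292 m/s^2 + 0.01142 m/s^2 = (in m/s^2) 0.1406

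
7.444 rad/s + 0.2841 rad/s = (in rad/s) 7.728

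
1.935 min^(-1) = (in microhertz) 3.225e+04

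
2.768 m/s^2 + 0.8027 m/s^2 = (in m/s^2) 3.571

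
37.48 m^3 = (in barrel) 235.7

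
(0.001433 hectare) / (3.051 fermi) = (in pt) 1.331e+19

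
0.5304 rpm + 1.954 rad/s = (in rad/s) 2.01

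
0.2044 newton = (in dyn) 2.044e+04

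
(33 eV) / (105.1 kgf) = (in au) 3.429e-32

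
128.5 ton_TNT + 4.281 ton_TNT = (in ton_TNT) 132.8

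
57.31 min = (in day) 0.0398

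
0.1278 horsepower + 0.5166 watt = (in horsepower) 0.1285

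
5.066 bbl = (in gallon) 212.8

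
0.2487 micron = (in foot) 8.159e-07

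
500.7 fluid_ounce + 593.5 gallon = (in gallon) 597.4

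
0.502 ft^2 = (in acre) 1.152e-05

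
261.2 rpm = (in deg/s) 1567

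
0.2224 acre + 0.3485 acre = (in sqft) 2.487e+04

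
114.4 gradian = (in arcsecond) 3.707e+05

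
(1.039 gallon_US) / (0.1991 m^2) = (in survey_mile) 1.227e-05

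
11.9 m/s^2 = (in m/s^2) 11.9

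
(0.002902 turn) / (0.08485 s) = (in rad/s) 0.2149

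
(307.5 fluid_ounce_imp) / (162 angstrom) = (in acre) 133.3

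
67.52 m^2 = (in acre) 0.01668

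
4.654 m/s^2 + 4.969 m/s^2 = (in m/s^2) 9.623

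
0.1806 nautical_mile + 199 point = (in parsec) 1.084e-14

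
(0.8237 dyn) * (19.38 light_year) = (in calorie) 3.61e+11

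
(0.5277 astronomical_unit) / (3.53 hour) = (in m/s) 6.212e+06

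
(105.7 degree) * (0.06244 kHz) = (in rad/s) 115.2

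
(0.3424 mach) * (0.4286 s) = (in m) 49.97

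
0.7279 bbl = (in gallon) 30.57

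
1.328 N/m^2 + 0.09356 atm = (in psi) 1.375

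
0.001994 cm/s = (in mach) 5.856e-08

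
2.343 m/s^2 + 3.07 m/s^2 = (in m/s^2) 5.413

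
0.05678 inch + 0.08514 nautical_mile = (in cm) 1.577e+04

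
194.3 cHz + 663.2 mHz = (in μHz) 2.606e+06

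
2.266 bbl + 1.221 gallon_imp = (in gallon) 96.64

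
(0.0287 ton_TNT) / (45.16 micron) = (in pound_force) 5.978e+11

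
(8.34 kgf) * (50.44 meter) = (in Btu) 3.91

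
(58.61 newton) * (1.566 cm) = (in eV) 5.729e+18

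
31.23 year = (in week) 1628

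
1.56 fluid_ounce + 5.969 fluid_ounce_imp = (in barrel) 0.001357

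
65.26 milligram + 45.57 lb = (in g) 2.067e+04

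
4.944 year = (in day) 1805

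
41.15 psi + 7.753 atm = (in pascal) 1.069e+06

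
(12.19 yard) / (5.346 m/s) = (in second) 2.085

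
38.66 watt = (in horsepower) 0.05184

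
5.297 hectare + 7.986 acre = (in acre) 21.08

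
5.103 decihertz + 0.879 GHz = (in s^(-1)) 8.79e+08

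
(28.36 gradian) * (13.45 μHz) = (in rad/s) 5.992e-06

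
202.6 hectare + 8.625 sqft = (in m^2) 2.026e+06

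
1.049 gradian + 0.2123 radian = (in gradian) 14.56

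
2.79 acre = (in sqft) 1.215e+05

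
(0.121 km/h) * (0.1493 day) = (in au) 2.898e-09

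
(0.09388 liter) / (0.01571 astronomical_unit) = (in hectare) 3.995e-18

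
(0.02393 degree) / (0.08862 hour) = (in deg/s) 7.501e-05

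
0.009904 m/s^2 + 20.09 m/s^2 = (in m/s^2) 20.1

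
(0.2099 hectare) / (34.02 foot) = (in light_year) 2.14e-14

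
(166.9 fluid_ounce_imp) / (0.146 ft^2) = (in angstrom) 3.496e+09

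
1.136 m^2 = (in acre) 0.0002807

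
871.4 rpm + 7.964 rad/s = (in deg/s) 5685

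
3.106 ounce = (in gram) 88.05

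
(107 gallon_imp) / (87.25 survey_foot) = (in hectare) 1.829e-06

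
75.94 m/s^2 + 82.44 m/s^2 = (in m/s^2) 158.4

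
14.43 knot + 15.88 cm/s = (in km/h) 27.3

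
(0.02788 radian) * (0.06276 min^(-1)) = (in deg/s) 0.001671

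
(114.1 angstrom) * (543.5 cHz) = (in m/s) 6.201e-08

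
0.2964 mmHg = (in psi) 0.005731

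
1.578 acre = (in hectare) 0.6386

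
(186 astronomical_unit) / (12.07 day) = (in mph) 5.969e+07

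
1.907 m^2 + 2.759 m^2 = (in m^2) 4.666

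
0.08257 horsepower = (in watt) 61.57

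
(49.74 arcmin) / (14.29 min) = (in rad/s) 1.688e-05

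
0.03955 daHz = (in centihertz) 39.55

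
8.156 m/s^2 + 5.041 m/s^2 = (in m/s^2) 13.2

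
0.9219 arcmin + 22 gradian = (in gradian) 22.02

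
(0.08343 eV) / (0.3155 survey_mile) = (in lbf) 5.918e-24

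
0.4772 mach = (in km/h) 585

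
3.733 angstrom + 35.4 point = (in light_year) 1.32e-18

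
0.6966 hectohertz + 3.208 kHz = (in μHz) 3.278e+09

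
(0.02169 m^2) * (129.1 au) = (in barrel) 2.635e+12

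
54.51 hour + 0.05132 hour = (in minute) 3274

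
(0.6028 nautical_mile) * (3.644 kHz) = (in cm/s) 4.068e+08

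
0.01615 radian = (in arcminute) 55.52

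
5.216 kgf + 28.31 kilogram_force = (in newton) 328.8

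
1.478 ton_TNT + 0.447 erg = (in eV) 3.86e+28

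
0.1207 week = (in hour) 20.28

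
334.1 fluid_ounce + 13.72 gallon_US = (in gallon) 16.33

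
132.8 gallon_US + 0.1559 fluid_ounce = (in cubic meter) 0.5027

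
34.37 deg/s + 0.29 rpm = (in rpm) 6.018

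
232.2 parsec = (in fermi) 7.165e+33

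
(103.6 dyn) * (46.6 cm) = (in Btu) 4.576e-07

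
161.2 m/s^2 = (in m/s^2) 161.2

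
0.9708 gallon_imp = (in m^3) 0.004413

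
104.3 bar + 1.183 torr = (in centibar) 1.043e+04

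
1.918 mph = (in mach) 0.002518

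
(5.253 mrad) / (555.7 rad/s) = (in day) 1.094e-10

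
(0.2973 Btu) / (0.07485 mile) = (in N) 2.604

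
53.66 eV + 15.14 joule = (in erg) 1.514e+08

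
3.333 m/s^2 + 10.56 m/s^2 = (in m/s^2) 13.89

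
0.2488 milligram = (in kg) 2.488e-07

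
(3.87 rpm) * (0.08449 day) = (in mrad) 2.958e+06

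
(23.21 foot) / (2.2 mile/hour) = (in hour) 0.001998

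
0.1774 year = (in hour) 1554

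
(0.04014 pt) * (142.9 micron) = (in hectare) 2.024e-13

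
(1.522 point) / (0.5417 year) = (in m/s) 3.143e-11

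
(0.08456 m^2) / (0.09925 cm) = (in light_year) 9.006e-15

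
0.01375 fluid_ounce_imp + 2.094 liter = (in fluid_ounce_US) 70.82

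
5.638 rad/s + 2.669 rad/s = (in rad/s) 8.307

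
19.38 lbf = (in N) 86.21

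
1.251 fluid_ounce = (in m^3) 3.7e-05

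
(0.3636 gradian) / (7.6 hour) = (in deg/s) 1.196e-05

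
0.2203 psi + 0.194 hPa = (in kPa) 1.538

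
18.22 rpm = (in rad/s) 1.908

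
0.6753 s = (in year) 2.141e-08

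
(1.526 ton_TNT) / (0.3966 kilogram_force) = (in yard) 1.795e+09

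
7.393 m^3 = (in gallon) 1953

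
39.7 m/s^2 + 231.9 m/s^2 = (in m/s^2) 271.6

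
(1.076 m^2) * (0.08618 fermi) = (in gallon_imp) 2.04e-14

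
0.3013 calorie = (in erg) 1.261e+07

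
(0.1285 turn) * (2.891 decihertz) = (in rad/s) 0.2334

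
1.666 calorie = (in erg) 6.971e+07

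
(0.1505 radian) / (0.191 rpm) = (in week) 1.244e-05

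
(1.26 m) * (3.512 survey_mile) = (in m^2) 7122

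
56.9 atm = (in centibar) 5765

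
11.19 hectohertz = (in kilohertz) 1.119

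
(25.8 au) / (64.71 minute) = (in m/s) 9.941e+08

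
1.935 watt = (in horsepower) 0.002595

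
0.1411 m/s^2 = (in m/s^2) 0.1411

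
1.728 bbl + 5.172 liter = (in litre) 279.9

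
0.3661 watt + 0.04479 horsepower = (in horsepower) 0.04528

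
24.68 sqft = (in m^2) 2.293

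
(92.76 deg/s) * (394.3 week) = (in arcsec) 7.963e+13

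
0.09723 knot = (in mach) 0.0001469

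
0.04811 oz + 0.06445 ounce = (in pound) 0.007035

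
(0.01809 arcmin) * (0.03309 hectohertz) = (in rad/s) 1.741e-05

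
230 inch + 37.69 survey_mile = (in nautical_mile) 32.75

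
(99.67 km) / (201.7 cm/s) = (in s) 4.941e+04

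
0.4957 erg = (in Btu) 4.698e-11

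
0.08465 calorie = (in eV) 2.211e+18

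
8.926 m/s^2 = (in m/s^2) 8.926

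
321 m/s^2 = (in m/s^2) 321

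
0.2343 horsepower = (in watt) 174.7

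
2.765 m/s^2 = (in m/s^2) 2.765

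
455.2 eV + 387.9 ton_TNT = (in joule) 1.623e+12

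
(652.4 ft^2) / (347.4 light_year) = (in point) 5.227e-14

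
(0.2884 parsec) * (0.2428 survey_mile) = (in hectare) 3.477e+14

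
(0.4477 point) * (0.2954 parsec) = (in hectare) 1.44e+08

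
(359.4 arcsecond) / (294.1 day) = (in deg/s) 3.929e-09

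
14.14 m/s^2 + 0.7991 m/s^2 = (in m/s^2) 14.94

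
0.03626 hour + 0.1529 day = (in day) 0.1544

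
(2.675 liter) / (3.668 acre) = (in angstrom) 1802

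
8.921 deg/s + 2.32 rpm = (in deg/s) 22.84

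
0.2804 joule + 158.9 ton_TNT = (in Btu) 6.301e+08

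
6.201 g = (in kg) 0.006201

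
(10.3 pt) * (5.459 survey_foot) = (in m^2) 0.006046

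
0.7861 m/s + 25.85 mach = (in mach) 25.85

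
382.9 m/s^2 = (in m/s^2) 382.9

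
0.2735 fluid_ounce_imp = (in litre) 0.007771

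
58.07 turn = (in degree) 2.091e+04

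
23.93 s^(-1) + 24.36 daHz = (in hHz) 2.675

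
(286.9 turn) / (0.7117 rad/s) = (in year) 8.032e-05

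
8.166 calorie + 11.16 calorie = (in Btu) 0.07664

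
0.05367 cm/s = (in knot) 0.001043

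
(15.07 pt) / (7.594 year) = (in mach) 6.52e-14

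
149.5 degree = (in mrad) 2609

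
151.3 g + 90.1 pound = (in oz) 1447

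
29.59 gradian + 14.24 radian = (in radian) 14.7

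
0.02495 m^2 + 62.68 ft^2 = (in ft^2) 62.95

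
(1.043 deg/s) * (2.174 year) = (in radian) 1.248e+06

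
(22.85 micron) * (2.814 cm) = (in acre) 1.589e-10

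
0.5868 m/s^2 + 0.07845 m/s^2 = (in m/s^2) 0.6653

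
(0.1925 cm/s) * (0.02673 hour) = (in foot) 0.6077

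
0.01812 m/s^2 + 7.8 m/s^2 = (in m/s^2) 7.818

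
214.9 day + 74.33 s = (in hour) 5158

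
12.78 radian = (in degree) 732.2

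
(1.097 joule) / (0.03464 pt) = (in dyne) 8.977e+09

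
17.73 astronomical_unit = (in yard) 2.901e+12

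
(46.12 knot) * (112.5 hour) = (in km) 9609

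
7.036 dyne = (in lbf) 1.582e-05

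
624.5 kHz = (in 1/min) 3.747e+07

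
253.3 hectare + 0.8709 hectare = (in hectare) 254.2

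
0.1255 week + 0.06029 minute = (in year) 0.002407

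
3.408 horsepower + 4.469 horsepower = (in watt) 5874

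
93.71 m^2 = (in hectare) 0.009371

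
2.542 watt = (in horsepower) 0.003409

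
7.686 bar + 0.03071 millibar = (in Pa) 7.686e+05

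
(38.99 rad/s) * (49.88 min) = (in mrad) 1.167e+08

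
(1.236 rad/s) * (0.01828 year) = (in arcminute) 2.449e+09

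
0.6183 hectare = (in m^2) 6183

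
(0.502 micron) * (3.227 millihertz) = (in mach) 4.758e-12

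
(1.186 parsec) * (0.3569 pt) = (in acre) 1.139e+09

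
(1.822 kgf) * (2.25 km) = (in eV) 2.509e+23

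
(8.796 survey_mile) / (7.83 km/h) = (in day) 0.07533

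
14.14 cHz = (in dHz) 1.414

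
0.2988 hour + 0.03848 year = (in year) 0.03851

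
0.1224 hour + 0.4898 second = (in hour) 0.1225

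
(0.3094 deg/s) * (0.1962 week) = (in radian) 640.8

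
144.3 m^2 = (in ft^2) 1553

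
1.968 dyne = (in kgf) 2.007e-06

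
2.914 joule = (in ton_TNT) 6.965e-10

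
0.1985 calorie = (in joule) 0.8305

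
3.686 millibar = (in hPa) 3.686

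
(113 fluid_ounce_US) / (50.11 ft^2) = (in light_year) 7.588e-20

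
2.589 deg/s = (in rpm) 0.4315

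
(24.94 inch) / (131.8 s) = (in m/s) 0.004806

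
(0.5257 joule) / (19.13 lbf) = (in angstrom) 6.178e+07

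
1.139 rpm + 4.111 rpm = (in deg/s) 31.5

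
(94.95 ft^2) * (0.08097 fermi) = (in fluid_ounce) 2.415e-11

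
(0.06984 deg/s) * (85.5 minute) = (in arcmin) 2.15e+04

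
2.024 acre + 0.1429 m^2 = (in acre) 2.024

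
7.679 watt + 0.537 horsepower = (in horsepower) 0.5473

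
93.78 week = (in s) 5.672e+07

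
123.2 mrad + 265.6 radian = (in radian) 265.7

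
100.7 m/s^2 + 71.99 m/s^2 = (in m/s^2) 172.7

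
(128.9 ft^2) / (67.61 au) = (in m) 1.184e-12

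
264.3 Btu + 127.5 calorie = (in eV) 1.744e+24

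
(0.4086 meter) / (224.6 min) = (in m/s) 3.032e-05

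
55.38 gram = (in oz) 1.953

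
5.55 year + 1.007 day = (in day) 2027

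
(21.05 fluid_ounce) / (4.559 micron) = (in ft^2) 1470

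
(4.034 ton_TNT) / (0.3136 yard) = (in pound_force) 1.323e+10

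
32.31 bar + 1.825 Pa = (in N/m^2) 3.231e+06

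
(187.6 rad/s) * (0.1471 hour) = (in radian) 9.935e+04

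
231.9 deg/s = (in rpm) 38.65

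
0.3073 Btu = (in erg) 3.242e+09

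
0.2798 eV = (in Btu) 4.249e-23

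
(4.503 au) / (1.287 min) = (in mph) 1.951e+10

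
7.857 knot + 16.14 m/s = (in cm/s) 2018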